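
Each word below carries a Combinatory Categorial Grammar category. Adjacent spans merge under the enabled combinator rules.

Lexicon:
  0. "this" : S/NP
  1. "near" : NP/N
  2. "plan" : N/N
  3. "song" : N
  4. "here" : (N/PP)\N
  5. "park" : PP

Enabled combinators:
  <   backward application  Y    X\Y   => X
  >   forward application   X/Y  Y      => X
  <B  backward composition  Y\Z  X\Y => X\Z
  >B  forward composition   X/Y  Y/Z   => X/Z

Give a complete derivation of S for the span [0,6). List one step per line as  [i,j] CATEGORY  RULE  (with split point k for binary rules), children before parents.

[0,6] S   >
  [0,1] "this" : S/NP
  [1,6] NP   >
    [1,5] NP/PP   >B
      [1,3] NP/N   >B
        [1,2] "near" : NP/N
        [2,3] "plan" : N/N
      [3,5] N/PP   <
        [3,4] "song" : N
        [4,5] "here" : (N/PP)\N
    [5,6] "park" : PP

[0,1] S/NP  lex  "this"
[1,2] NP/N  lex  "near"
[2,3] N/N  lex  "plan"
[1,3] NP/N  >B  k=2
[3,4] N  lex  "song"
[4,5] (N/PP)\N  lex  "here"
[3,5] N/PP  <  k=4
[1,5] NP/PP  >B  k=3
[5,6] PP  lex  "park"
[1,6] NP  >  k=5
[0,6] S  >  k=1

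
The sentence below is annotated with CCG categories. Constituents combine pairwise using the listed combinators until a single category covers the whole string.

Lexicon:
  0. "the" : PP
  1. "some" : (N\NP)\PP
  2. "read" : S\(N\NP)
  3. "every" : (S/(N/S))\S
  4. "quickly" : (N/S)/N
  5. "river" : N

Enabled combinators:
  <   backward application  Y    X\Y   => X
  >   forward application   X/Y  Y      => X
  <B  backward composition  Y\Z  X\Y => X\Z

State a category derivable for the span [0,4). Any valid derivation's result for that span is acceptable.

[0,6] S   >
  [0,4] S/(N/S)   <
    [0,3] S   <
      [0,1] "the" : PP
      [1,3] S\PP   <B
        [1,2] "some" : (N\NP)\PP
        [2,3] "read" : S\(N\NP)
    [3,4] "every" : (S/(N/S))\S
  [4,6] N/S   >
    [4,5] "quickly" : (N/S)/N
    [5,6] "river" : N

S/(N/S)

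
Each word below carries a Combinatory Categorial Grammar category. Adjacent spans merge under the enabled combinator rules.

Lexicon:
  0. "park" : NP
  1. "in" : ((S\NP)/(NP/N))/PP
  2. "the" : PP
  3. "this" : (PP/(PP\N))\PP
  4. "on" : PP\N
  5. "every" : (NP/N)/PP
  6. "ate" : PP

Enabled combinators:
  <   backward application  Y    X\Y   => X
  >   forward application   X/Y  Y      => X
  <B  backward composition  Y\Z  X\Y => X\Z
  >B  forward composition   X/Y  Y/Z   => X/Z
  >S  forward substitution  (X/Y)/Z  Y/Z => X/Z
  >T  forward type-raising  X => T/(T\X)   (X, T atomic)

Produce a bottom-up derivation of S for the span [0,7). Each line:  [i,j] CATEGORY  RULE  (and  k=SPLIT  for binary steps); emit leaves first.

[0,7] S   <
  [0,1] "park" : NP
  [1,7] S\NP   >
    [1,5] (S\NP)/(NP/N)   >
      [1,2] "in" : ((S\NP)/(NP/N))/PP
      [2,5] PP   >
        [2,4] PP/(PP\N)   <
          [2,3] "the" : PP
          [3,4] "this" : (PP/(PP\N))\PP
        [4,5] "on" : PP\N
    [5,7] NP/N   >
      [5,6] "every" : (NP/N)/PP
      [6,7] "ate" : PP

[0,1] NP  lex  "park"
[1,2] ((S\NP)/(NP/N))/PP  lex  "in"
[2,3] PP  lex  "the"
[3,4] (PP/(PP\N))\PP  lex  "this"
[2,4] PP/(PP\N)  <  k=3
[4,5] PP\N  lex  "on"
[2,5] PP  >  k=4
[1,5] (S\NP)/(NP/N)  >  k=2
[5,6] (NP/N)/PP  lex  "every"
[6,7] PP  lex  "ate"
[5,7] NP/N  >  k=6
[1,7] S\NP  >  k=5
[0,7] S  <  k=1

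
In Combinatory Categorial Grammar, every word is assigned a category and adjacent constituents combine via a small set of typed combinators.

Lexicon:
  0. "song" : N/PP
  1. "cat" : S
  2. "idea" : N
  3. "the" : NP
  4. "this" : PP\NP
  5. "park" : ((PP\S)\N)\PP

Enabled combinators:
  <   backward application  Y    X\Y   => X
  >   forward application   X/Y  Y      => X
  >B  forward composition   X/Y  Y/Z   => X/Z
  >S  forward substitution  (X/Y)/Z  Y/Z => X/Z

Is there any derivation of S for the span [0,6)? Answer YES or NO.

N/PP S N NP PP\NP ((PP\S)\N)\PP
CKY chart[0,6] = {N}; S ∉ chart

NO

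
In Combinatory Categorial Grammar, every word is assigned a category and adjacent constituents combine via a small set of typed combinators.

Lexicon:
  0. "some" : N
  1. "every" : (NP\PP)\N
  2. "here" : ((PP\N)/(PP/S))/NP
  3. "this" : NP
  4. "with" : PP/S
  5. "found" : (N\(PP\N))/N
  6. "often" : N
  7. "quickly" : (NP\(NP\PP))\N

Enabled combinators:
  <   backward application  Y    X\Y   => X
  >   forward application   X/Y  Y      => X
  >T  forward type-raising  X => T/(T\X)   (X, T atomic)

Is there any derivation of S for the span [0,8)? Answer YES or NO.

NO

N (NP\PP)\N ((PP\N)/(PP/S))/NP NP PP/S (N\(PP\N))/N N (NP\(NP\PP))\N
CKY chart[0,8] = {N/(N\NP), NP, NP/(NP\NP), PP/(PP\NP), S/(S\NP)}; S ∉ chart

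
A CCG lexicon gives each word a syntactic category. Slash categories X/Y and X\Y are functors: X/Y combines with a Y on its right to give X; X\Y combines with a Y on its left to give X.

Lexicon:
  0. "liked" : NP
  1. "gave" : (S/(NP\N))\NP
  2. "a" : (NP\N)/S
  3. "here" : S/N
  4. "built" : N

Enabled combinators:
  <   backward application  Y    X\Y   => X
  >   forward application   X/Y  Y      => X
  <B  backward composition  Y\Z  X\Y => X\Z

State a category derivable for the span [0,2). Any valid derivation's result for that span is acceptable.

S/(NP\N)

[0,5] S   >
  [0,2] S/(NP\N)   <
    [0,1] "liked" : NP
    [1,2] "gave" : (S/(NP\N))\NP
  [2,5] NP\N   >
    [2,3] "a" : (NP\N)/S
    [3,5] S   >
      [3,4] "here" : S/N
      [4,5] "built" : N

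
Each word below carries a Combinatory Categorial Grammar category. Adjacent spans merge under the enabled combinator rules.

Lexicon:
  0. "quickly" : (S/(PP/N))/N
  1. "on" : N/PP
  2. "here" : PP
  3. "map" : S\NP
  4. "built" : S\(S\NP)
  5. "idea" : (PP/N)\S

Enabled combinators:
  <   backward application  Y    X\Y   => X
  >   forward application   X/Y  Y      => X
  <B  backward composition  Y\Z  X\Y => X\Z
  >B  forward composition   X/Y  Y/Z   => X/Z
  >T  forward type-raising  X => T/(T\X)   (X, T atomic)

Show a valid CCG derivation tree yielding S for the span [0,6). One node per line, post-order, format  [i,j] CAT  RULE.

[0,6] S   >
  [0,3] S/(PP/N)   >
    [0,1] "quickly" : (S/(PP/N))/N
    [1,3] N   >
      [1,2] "on" : N/PP
      [2,3] "here" : PP
  [3,6] PP/N   <
    [3,5] S   <
      [3,4] "map" : S\NP
      [4,5] "built" : S\(S\NP)
    [5,6] "idea" : (PP/N)\S

[0,1] (S/(PP/N))/N  lex  "quickly"
[1,2] N/PP  lex  "on"
[2,3] PP  lex  "here"
[1,3] N  >  k=2
[0,3] S/(PP/N)  >  k=1
[3,4] S\NP  lex  "map"
[4,5] S\(S\NP)  lex  "built"
[3,5] S  <  k=4
[5,6] (PP/N)\S  lex  "idea"
[3,6] PP/N  <  k=5
[0,6] S  >  k=3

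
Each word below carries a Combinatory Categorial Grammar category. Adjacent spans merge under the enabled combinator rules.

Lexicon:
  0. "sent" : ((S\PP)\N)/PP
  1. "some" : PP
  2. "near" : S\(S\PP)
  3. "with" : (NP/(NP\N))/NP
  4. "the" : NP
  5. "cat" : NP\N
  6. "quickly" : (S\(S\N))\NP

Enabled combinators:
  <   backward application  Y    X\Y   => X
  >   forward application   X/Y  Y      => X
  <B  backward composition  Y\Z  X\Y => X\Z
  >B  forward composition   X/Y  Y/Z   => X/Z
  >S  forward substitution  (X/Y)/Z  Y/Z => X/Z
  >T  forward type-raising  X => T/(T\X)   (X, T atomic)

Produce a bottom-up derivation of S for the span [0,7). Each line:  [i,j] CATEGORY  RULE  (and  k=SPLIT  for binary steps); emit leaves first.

[0,7] S   <
  [0,3] S\N   <B
    [0,2] (S\PP)\N   >
      [0,1] "sent" : ((S\PP)\N)/PP
      [1,2] "some" : PP
    [2,3] "near" : S\(S\PP)
  [3,7] S\(S\N)   <
    [3,6] NP   >
      [3,5] NP/(NP\N)   >
        [3,4] "with" : (NP/(NP\N))/NP
        [4,5] "the" : NP
      [5,6] "cat" : NP\N
    [6,7] "quickly" : (S\(S\N))\NP

[0,1] ((S\PP)\N)/PP  lex  "sent"
[1,2] PP  lex  "some"
[0,2] (S\PP)\N  >  k=1
[2,3] S\(S\PP)  lex  "near"
[0,3] S\N  <B  k=2
[3,4] (NP/(NP\N))/NP  lex  "with"
[4,5] NP  lex  "the"
[3,5] NP/(NP\N)  >  k=4
[5,6] NP\N  lex  "cat"
[3,6] NP  >  k=5
[6,7] (S\(S\N))\NP  lex  "quickly"
[3,7] S\(S\N)  <  k=6
[0,7] S  <  k=3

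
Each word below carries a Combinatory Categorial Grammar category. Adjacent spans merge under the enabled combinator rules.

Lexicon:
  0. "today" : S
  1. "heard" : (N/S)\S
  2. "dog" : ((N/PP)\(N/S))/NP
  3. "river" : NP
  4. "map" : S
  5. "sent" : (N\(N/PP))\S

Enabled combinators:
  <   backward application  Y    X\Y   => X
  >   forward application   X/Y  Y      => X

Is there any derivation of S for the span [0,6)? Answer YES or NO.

NO

S (N/S)\S ((N/PP)\(N/S))/NP NP S (N\(N/PP))\S
CKY chart[0,6] = {N}; S ∉ chart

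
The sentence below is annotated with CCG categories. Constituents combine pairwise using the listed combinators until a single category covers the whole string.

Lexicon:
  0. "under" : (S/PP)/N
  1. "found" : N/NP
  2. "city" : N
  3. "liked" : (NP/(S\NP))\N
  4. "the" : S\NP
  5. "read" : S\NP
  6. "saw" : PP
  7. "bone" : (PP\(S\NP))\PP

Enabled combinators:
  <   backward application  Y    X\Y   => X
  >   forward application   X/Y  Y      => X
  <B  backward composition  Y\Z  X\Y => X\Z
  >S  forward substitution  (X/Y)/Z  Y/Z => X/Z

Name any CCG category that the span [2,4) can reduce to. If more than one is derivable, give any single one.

NP/(S\NP)

[0,8] S   >
  [0,5] S/PP   >
    [0,1] "under" : (S/PP)/N
    [1,5] N   >
      [1,2] "found" : N/NP
      [2,5] NP   >
        [2,4] NP/(S\NP)   <
          [2,3] "city" : N
          [3,4] "liked" : (NP/(S\NP))\N
        [4,5] "the" : S\NP
  [5,8] PP   <
    [5,6] "read" : S\NP
    [6,8] PP\(S\NP)   <
      [6,7] "saw" : PP
      [7,8] "bone" : (PP\(S\NP))\PP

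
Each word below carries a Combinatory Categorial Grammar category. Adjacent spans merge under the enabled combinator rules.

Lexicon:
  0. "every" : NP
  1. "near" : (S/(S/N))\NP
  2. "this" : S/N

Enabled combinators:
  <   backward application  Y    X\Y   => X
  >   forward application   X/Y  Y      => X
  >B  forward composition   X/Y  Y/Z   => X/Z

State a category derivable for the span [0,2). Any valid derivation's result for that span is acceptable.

[0,3] S   >
  [0,2] S/(S/N)   <
    [0,1] "every" : NP
    [1,2] "near" : (S/(S/N))\NP
  [2,3] "this" : S/N

S/(S/N)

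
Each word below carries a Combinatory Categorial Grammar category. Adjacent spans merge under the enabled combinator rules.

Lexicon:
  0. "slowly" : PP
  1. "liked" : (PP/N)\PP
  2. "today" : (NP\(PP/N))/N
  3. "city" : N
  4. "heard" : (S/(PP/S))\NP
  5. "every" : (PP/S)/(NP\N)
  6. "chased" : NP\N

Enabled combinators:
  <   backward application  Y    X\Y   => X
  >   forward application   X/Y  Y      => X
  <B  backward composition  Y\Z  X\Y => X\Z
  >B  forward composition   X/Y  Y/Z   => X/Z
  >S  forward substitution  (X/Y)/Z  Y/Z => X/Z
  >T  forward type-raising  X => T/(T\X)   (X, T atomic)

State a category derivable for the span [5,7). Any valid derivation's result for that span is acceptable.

[0,7] S   >
  [0,5] S/(PP/S)   <
    [0,4] NP   <
      [0,2] PP/N   <
        [0,1] "slowly" : PP
        [1,2] "liked" : (PP/N)\PP
      [2,4] NP\(PP/N)   >
        [2,3] "today" : (NP\(PP/N))/N
        [3,4] "city" : N
    [4,5] "heard" : (S/(PP/S))\NP
  [5,7] PP/S   >
    [5,6] "every" : (PP/S)/(NP\N)
    [6,7] "chased" : NP\N

PP/S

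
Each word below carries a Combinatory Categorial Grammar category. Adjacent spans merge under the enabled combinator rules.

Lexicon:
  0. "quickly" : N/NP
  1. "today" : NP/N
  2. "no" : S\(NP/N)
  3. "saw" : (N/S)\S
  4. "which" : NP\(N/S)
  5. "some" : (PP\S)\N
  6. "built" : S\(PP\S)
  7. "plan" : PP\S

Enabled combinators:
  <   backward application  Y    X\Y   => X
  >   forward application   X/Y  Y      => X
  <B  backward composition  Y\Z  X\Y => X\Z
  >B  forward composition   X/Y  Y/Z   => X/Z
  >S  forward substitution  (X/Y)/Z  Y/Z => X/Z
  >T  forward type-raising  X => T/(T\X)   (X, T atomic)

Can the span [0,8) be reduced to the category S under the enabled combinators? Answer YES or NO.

NO

N/NP NP/N S\(NP/N) (N/S)\S NP\(N/S) (PP\S)\N S\(PP\S) PP\S
CKY chart[0,8] = {N/(N\PP), NP/(NP\PP), PP, PP/(PP\PP), S/(S\PP)}; S ∉ chart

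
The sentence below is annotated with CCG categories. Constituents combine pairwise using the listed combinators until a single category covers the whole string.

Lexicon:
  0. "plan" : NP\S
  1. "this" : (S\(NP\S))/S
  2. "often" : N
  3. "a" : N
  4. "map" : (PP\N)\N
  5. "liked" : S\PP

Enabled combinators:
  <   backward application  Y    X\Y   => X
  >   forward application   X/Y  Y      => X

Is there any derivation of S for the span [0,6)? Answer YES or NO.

YES

[0,6] S   <
  [0,1] "plan" : NP\S
  [1,6] S\(NP\S)   >
    [1,2] "this" : (S\(NP\S))/S
    [2,6] S   <
      [2,5] PP   <
        [2,3] "often" : N
        [3,5] PP\N   <
          [3,4] "a" : N
          [4,5] "map" : (PP\N)\N
      [5,6] "liked" : S\PP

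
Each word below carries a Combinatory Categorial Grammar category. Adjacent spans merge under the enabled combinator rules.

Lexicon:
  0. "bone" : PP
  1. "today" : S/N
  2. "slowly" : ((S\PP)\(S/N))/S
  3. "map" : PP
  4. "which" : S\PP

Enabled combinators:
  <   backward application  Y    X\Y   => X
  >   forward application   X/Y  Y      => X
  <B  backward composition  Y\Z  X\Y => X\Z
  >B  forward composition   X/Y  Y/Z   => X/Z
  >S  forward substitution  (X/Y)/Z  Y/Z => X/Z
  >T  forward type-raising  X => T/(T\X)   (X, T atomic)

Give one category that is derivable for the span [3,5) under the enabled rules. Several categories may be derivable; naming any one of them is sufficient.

S

[0,5] S   <
  [0,1] "bone" : PP
  [1,5] S\PP   <
    [1,2] "today" : S/N
    [2,5] (S\PP)\(S/N)   >
      [2,3] "slowly" : ((S\PP)\(S/N))/S
      [3,5] S   <
        [3,4] "map" : PP
        [4,5] "which" : S\PP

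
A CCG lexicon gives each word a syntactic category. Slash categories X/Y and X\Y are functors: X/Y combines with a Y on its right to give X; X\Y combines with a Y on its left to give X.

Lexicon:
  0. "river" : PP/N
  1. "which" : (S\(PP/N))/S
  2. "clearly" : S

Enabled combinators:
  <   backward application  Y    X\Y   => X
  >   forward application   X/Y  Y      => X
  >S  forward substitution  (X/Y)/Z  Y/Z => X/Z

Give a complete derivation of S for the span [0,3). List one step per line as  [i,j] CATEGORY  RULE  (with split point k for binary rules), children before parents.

[0,1] PP/N  lex  "river"
[1,2] (S\(PP/N))/S  lex  "which"
[2,3] S  lex  "clearly"
[1,3] S\(PP/N)  >  k=2
[0,3] S  <  k=1

[0,3] S   <
  [0,1] "river" : PP/N
  [1,3] S\(PP/N)   >
    [1,2] "which" : (S\(PP/N))/S
    [2,3] "clearly" : S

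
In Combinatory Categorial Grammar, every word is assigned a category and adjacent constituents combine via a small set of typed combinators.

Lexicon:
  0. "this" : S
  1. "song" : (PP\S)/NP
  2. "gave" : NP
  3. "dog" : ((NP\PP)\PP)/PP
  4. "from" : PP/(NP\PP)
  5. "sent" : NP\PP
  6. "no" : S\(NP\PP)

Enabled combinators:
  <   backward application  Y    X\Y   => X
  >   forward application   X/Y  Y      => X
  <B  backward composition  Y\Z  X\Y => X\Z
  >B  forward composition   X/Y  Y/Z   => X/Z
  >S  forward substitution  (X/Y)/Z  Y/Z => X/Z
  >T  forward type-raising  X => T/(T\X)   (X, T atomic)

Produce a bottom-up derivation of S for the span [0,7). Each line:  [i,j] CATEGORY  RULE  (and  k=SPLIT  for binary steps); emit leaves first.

[0,7] S   <
  [0,3] PP   <
    [0,1] "this" : S
    [1,3] PP\S   >
      [1,2] "song" : (PP\S)/NP
      [2,3] "gave" : NP
  [3,7] S\PP   <B
    [3,6] (NP\PP)\PP   >
      [3,4] "dog" : ((NP\PP)\PP)/PP
      [4,6] PP   >
        [4,5] "from" : PP/(NP\PP)
        [5,6] "sent" : NP\PP
    [6,7] "no" : S\(NP\PP)

[0,1] S  lex  "this"
[1,2] (PP\S)/NP  lex  "song"
[2,3] NP  lex  "gave"
[1,3] PP\S  >  k=2
[0,3] PP  <  k=1
[3,4] ((NP\PP)\PP)/PP  lex  "dog"
[4,5] PP/(NP\PP)  lex  "from"
[5,6] NP\PP  lex  "sent"
[4,6] PP  >  k=5
[3,6] (NP\PP)\PP  >  k=4
[6,7] S\(NP\PP)  lex  "no"
[3,7] S\PP  <B  k=6
[0,7] S  <  k=3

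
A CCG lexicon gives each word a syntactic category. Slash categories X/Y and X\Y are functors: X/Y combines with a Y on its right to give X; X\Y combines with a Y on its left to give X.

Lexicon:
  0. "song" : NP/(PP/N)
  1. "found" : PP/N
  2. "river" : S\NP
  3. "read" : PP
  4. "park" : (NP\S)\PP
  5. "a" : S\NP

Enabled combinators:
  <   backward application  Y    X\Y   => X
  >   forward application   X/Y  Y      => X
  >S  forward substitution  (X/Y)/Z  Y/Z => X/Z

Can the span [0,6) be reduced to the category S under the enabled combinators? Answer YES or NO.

[0,6] S   <
  [0,5] NP   <
    [0,3] S   <
      [0,2] NP   >
        [0,1] "song" : NP/(PP/N)
        [1,2] "found" : PP/N
      [2,3] "river" : S\NP
    [3,5] NP\S   <
      [3,4] "read" : PP
      [4,5] "park" : (NP\S)\PP
  [5,6] "a" : S\NP

YES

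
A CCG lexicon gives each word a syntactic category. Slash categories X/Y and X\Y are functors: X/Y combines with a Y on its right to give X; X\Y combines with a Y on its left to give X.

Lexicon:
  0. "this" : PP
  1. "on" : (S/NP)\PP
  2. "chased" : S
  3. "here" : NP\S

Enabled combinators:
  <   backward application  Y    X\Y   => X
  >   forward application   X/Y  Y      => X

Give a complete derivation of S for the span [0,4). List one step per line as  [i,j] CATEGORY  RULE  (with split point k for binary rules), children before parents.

[0,1] PP  lex  "this"
[1,2] (S/NP)\PP  lex  "on"
[0,2] S/NP  <  k=1
[2,3] S  lex  "chased"
[3,4] NP\S  lex  "here"
[2,4] NP  <  k=3
[0,4] S  >  k=2

[0,4] S   >
  [0,2] S/NP   <
    [0,1] "this" : PP
    [1,2] "on" : (S/NP)\PP
  [2,4] NP   <
    [2,3] "chased" : S
    [3,4] "here" : NP\S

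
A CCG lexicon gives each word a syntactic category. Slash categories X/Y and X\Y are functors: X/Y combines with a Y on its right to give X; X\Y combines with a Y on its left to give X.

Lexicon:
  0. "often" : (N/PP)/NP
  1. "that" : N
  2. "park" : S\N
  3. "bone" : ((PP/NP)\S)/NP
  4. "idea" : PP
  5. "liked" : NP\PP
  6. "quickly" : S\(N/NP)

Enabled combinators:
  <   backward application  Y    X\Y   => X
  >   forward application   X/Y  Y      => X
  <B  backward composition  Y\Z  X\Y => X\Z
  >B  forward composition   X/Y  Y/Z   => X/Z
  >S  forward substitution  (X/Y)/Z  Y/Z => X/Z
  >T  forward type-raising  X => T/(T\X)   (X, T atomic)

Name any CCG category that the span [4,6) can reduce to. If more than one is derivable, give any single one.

[0,7] S   <
  [0,6] N/NP   >S
    [0,1] "often" : (N/PP)/NP
    [1,6] PP/NP   <
      [1,3] S   >
        [1,2] S/(S\N)   >T
          [1,2] "that" : N
        [2,3] "park" : S\N
      [3,6] (PP/NP)\S   >
        [3,4] "bone" : ((PP/NP)\S)/NP
        [4,6] NP   >
          [4,5] NP/(NP\PP)   >T
            [4,5] "idea" : PP
          [5,6] "liked" : NP\PP
  [6,7] "quickly" : S\(N/NP)

NP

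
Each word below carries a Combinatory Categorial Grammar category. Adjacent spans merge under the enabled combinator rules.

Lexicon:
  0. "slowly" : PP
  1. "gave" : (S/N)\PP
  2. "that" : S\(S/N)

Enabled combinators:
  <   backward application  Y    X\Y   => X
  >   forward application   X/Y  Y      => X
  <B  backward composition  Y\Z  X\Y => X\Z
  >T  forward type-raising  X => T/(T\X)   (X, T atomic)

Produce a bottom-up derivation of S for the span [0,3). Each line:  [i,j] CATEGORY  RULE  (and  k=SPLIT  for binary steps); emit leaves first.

[0,1] PP  lex  "slowly"
[1,2] (S/N)\PP  lex  "gave"
[0,2] S/N  <  k=1
[2,3] S\(S/N)  lex  "that"
[0,3] S  <  k=2

[0,3] S   <
  [0,2] S/N   <
    [0,1] "slowly" : PP
    [1,2] "gave" : (S/N)\PP
  [2,3] "that" : S\(S/N)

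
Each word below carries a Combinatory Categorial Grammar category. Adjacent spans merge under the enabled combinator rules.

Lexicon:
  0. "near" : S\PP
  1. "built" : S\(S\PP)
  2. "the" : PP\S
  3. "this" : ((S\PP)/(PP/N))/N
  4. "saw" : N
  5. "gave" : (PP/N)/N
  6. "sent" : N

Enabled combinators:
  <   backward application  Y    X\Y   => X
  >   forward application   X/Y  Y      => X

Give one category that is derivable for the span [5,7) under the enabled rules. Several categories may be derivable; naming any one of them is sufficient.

[0,7] S   <
  [0,3] PP   <
    [0,2] S   <
      [0,1] "near" : S\PP
      [1,2] "built" : S\(S\PP)
    [2,3] "the" : PP\S
  [3,7] S\PP   >
    [3,5] (S\PP)/(PP/N)   >
      [3,4] "this" : ((S\PP)/(PP/N))/N
      [4,5] "saw" : N
    [5,7] PP/N   >
      [5,6] "gave" : (PP/N)/N
      [6,7] "sent" : N

PP/N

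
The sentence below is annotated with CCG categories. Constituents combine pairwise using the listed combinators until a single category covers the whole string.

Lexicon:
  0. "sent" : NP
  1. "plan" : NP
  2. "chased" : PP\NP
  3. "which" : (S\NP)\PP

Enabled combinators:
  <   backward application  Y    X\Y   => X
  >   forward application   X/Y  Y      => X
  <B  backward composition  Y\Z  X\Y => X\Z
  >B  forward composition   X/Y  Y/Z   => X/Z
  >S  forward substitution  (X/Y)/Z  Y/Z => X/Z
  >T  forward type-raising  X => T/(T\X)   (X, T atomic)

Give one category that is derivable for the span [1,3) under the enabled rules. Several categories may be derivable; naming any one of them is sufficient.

PP

[0,4] S   >
  [0,1] S/(S\NP)   >T
    [0,1] "sent" : NP
  [1,4] S\NP   <
    [1,3] PP   <
      [1,2] "plan" : NP
      [2,3] "chased" : PP\NP
    [3,4] "which" : (S\NP)\PP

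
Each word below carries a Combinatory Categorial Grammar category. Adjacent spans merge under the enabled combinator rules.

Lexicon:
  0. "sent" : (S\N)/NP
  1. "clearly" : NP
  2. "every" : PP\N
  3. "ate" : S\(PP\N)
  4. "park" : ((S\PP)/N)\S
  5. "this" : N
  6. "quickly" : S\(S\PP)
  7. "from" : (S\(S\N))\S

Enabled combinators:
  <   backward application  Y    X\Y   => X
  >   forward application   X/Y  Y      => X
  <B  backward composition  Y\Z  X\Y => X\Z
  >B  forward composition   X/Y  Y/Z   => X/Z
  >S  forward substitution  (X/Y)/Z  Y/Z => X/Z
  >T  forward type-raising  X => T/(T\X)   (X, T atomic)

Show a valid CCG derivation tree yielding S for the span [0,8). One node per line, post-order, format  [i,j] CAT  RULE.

[0,8] S   <
  [0,2] S\N   >
    [0,1] "sent" : (S\N)/NP
    [1,2] "clearly" : NP
  [2,8] S\(S\N)   <
    [2,7] S   <
      [2,6] S\PP   >
        [2,5] (S\PP)/N   <
          [2,4] S   <
            [2,3] "every" : PP\N
            [3,4] "ate" : S\(PP\N)
          [4,5] "park" : ((S\PP)/N)\S
        [5,6] "this" : N
      [6,7] "quickly" : S\(S\PP)
    [7,8] "from" : (S\(S\N))\S

[0,1] (S\N)/NP  lex  "sent"
[1,2] NP  lex  "clearly"
[0,2] S\N  >  k=1
[2,3] PP\N  lex  "every"
[3,4] S\(PP\N)  lex  "ate"
[2,4] S  <  k=3
[4,5] ((S\PP)/N)\S  lex  "park"
[2,5] (S\PP)/N  <  k=4
[5,6] N  lex  "this"
[2,6] S\PP  >  k=5
[6,7] S\(S\PP)  lex  "quickly"
[2,7] S  <  k=6
[7,8] (S\(S\N))\S  lex  "from"
[2,8] S\(S\N)  <  k=7
[0,8] S  <  k=2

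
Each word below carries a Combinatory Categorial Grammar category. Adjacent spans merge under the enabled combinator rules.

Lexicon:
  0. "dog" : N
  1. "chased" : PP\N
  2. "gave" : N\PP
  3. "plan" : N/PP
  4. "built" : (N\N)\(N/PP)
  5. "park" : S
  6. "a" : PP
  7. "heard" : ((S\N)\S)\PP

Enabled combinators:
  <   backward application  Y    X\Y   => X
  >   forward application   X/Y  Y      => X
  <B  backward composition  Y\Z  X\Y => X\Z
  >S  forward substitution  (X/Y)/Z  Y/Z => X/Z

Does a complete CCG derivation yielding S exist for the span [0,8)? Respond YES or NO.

YES

[0,8] S   <
  [0,3] N   <
    [0,2] PP   <
      [0,1] "dog" : N
      [1,2] "chased" : PP\N
    [2,3] "gave" : N\PP
  [3,8] S\N   <B
    [3,5] N\N   <
      [3,4] "plan" : N/PP
      [4,5] "built" : (N\N)\(N/PP)
    [5,8] S\N   <
      [5,6] "park" : S
      [6,8] (S\N)\S   <
        [6,7] "a" : PP
        [7,8] "heard" : ((S\N)\S)\PP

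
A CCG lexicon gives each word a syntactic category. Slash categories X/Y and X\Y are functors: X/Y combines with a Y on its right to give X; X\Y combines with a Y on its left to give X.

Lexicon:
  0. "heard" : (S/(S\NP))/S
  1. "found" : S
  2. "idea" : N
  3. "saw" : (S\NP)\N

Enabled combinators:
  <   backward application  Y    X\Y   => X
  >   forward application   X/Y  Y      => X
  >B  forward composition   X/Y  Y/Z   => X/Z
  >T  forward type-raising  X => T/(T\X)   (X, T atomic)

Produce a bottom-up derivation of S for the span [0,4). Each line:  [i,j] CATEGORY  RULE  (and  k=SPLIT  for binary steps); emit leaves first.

[0,4] S   >
  [0,2] S/(S\NP)   >
    [0,1] "heard" : (S/(S\NP))/S
    [1,2] "found" : S
  [2,4] S\NP   <
    [2,3] "idea" : N
    [3,4] "saw" : (S\NP)\N

[0,1] (S/(S\NP))/S  lex  "heard"
[1,2] S  lex  "found"
[0,2] S/(S\NP)  >  k=1
[2,3] N  lex  "idea"
[3,4] (S\NP)\N  lex  "saw"
[2,4] S\NP  <  k=3
[0,4] S  >  k=2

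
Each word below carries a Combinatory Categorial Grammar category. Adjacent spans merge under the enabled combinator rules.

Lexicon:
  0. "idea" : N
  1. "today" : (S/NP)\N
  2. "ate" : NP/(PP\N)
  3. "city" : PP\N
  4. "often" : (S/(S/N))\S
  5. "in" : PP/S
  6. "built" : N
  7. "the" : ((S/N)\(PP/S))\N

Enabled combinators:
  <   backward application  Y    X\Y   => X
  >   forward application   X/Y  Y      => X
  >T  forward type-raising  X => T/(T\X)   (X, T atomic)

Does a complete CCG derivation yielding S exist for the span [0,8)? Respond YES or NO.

YES

[0,8] S   >
  [0,5] S/(S/N)   <
    [0,4] S   >
      [0,2] S/NP   <
        [0,1] "idea" : N
        [1,2] "today" : (S/NP)\N
      [2,4] NP   >
        [2,3] "ate" : NP/(PP\N)
        [3,4] "city" : PP\N
    [4,5] "often" : (S/(S/N))\S
  [5,8] S/N   <
    [5,6] "in" : PP/S
    [6,8] (S/N)\(PP/S)   <
      [6,7] "built" : N
      [7,8] "the" : ((S/N)\(PP/S))\N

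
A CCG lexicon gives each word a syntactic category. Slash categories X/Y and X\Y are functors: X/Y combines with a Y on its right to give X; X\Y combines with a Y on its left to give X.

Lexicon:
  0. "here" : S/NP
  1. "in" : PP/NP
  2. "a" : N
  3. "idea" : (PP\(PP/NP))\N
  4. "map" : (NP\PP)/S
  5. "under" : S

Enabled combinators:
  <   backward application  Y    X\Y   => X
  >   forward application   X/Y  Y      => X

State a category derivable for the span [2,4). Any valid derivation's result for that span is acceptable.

PP\(PP/NP)

[0,6] S   >
  [0,1] "here" : S/NP
  [1,6] NP   <
    [1,4] PP   <
      [1,2] "in" : PP/NP
      [2,4] PP\(PP/NP)   <
        [2,3] "a" : N
        [3,4] "idea" : (PP\(PP/NP))\N
    [4,6] NP\PP   >
      [4,5] "map" : (NP\PP)/S
      [5,6] "under" : S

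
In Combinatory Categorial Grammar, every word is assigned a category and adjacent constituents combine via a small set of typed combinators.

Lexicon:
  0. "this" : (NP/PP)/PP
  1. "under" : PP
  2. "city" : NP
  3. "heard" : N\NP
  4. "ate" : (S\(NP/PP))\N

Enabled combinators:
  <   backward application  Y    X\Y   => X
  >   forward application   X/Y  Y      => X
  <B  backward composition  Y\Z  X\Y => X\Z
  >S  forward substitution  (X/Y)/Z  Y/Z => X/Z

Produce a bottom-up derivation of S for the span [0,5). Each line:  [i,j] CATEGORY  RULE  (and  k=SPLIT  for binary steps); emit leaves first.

[0,5] S   <
  [0,2] NP/PP   >
    [0,1] "this" : (NP/PP)/PP
    [1,2] "under" : PP
  [2,5] S\(NP/PP)   <
    [2,4] N   <
      [2,3] "city" : NP
      [3,4] "heard" : N\NP
    [4,5] "ate" : (S\(NP/PP))\N

[0,1] (NP/PP)/PP  lex  "this"
[1,2] PP  lex  "under"
[0,2] NP/PP  >  k=1
[2,3] NP  lex  "city"
[3,4] N\NP  lex  "heard"
[2,4] N  <  k=3
[4,5] (S\(NP/PP))\N  lex  "ate"
[2,5] S\(NP/PP)  <  k=4
[0,5] S  <  k=2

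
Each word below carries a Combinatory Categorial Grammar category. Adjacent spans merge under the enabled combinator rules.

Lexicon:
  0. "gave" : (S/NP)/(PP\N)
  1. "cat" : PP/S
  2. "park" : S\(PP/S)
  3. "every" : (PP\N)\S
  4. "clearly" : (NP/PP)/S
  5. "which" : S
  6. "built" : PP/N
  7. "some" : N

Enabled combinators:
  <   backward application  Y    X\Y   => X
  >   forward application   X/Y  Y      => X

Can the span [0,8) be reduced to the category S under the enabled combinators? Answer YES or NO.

[0,8] S   >
  [0,4] S/NP   >
    [0,1] "gave" : (S/NP)/(PP\N)
    [1,4] PP\N   <
      [1,3] S   <
        [1,2] "cat" : PP/S
        [2,3] "park" : S\(PP/S)
      [3,4] "every" : (PP\N)\S
  [4,8] NP   >
    [4,6] NP/PP   >
      [4,5] "clearly" : (NP/PP)/S
      [5,6] "which" : S
    [6,8] PP   >
      [6,7] "built" : PP/N
      [7,8] "some" : N

YES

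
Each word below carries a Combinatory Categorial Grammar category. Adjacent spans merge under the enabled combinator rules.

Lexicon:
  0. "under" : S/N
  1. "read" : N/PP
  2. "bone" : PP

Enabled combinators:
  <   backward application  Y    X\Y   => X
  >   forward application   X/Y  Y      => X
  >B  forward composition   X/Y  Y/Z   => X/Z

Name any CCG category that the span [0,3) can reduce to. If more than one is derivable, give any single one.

S

[0,3] S   >
  [0,1] "under" : S/N
  [1,3] N   >
    [1,2] "read" : N/PP
    [2,3] "bone" : PP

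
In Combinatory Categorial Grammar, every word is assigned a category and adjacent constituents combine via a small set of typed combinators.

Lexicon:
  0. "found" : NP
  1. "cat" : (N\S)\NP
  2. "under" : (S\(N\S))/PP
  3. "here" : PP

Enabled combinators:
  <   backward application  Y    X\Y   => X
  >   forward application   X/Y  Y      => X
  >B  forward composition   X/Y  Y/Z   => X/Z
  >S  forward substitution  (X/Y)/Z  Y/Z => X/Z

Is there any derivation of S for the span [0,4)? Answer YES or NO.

[0,4] S   <
  [0,2] N\S   <
    [0,1] "found" : NP
    [1,2] "cat" : (N\S)\NP
  [2,4] S\(N\S)   >
    [2,3] "under" : (S\(N\S))/PP
    [3,4] "here" : PP

YES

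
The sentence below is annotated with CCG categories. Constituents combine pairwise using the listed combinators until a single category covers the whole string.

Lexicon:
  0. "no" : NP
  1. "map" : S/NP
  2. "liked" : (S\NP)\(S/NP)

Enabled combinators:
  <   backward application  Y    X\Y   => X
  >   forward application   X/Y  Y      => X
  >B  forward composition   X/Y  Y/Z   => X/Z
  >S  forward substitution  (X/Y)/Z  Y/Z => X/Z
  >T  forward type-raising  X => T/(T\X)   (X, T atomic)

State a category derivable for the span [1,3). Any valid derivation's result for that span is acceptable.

[0,3] S   >
  [0,1] S/(S\NP)   >T
    [0,1] "no" : NP
  [1,3] S\NP   <
    [1,2] "map" : S/NP
    [2,3] "liked" : (S\NP)\(S/NP)

S\NP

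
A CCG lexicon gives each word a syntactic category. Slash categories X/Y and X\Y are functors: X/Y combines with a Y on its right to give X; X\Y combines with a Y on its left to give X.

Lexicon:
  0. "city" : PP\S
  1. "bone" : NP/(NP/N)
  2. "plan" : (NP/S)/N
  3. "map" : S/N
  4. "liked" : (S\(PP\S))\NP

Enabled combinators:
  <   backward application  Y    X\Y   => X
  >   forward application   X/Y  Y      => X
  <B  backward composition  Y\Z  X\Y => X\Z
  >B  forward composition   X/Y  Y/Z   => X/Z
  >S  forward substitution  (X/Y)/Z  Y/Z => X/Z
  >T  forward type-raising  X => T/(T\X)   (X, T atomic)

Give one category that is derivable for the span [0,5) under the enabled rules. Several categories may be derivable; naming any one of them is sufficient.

S

[0,5] S   <
  [0,1] "city" : PP\S
  [1,5] S\(PP\S)   <
    [1,4] NP   >
      [1,2] "bone" : NP/(NP/N)
      [2,4] NP/N   >S
        [2,3] "plan" : (NP/S)/N
        [3,4] "map" : S/N
    [4,5] "liked" : (S\(PP\S))\NP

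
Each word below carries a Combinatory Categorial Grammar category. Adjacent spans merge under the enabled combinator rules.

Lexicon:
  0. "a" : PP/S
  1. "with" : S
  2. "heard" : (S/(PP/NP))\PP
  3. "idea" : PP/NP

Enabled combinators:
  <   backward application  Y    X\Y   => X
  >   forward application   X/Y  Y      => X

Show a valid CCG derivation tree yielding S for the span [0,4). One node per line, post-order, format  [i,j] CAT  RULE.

[0,4] S   >
  [0,3] S/(PP/NP)   <
    [0,2] PP   >
      [0,1] "a" : PP/S
      [1,2] "with" : S
    [2,3] "heard" : (S/(PP/NP))\PP
  [3,4] "idea" : PP/NP

[0,1] PP/S  lex  "a"
[1,2] S  lex  "with"
[0,2] PP  >  k=1
[2,3] (S/(PP/NP))\PP  lex  "heard"
[0,3] S/(PP/NP)  <  k=2
[3,4] PP/NP  lex  "idea"
[0,4] S  >  k=3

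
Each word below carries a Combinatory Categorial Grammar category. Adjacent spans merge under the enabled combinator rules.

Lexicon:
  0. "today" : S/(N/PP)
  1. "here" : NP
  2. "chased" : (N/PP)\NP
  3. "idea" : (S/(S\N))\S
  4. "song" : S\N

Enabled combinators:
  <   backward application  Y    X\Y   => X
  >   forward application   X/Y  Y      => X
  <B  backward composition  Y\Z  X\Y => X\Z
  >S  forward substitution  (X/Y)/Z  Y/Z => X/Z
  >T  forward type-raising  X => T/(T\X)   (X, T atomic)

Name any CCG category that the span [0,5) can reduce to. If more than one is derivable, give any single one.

[0,5] S   >
  [0,4] S/(S\N)   <
    [0,3] S   >
      [0,1] "today" : S/(N/PP)
      [1,3] N/PP   <
        [1,2] "here" : NP
        [2,3] "chased" : (N/PP)\NP
    [3,4] "idea" : (S/(S\N))\S
  [4,5] "song" : S\N

S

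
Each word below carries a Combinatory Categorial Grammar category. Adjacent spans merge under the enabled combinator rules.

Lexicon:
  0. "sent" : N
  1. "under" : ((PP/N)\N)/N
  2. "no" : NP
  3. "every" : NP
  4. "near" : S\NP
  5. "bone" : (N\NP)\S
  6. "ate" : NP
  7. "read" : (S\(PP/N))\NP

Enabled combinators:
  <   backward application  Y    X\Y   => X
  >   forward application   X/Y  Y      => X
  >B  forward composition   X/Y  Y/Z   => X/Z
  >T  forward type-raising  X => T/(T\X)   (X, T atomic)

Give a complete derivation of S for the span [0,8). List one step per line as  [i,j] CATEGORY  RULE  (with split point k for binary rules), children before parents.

[0,8] S   <
  [0,6] PP/N   <
    [0,1] "sent" : N
    [1,6] (PP/N)\N   >
      [1,2] "under" : ((PP/N)\N)/N
      [2,6] N   >
        [2,3] N/(N\NP)   >T
          [2,3] "no" : NP
        [3,6] N\NP   <
          [3,5] S   >
            [3,4] S/(S\NP)   >T
              [3,4] "every" : NP
            [4,5] "near" : S\NP
          [5,6] "bone" : (N\NP)\S
  [6,8] S\(PP/N)   <
    [6,7] "ate" : NP
    [7,8] "read" : (S\(PP/N))\NP

[0,1] N  lex  "sent"
[1,2] ((PP/N)\N)/N  lex  "under"
[2,3] NP  lex  "no"
[2,3] N/(N\NP)  >T
[3,4] NP  lex  "every"
[3,4] S/(S\NP)  >T
[4,5] S\NP  lex  "near"
[3,5] S  >  k=4
[5,6] (N\NP)\S  lex  "bone"
[3,6] N\NP  <  k=5
[2,6] N  >  k=3
[1,6] (PP/N)\N  >  k=2
[0,6] PP/N  <  k=1
[6,7] NP  lex  "ate"
[7,8] (S\(PP/N))\NP  lex  "read"
[6,8] S\(PP/N)  <  k=7
[0,8] S  <  k=6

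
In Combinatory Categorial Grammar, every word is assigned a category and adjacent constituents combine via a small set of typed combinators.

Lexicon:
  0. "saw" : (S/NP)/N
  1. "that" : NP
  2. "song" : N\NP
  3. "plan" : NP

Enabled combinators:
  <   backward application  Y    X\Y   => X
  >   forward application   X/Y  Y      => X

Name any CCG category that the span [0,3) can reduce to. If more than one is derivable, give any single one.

S/NP

[0,4] S   >
  [0,3] S/NP   >
    [0,1] "saw" : (S/NP)/N
    [1,3] N   <
      [1,2] "that" : NP
      [2,3] "song" : N\NP
  [3,4] "plan" : NP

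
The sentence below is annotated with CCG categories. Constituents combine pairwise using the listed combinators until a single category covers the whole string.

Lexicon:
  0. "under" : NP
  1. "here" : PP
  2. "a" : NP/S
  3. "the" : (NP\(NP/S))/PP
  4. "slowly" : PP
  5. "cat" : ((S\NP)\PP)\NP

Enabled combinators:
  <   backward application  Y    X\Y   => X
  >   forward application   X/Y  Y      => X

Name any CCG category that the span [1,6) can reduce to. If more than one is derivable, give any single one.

[0,6] S   <
  [0,1] "under" : NP
  [1,6] S\NP   <
    [1,2] "here" : PP
    [2,6] (S\NP)\PP   <
      [2,5] NP   <
        [2,3] "a" : NP/S
        [3,5] NP\(NP/S)   >
          [3,4] "the" : (NP\(NP/S))/PP
          [4,5] "slowly" : PP
      [5,6] "cat" : ((S\NP)\PP)\NP

S\NP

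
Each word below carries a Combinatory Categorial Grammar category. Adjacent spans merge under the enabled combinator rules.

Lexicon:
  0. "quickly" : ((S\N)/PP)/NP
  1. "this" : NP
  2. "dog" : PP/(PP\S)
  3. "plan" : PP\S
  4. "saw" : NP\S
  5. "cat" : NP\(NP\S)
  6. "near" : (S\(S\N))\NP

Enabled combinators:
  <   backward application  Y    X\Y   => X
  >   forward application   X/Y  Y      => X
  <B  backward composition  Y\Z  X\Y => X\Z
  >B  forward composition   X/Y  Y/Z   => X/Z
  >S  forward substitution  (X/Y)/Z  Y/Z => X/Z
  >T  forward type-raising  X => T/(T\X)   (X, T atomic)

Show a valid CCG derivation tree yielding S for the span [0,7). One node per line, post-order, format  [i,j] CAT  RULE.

[0,1] ((S\N)/PP)/NP  lex  "quickly"
[1,2] NP  lex  "this"
[0,2] (S\N)/PP  >  k=1
[2,3] PP/(PP\S)  lex  "dog"
[3,4] PP\S  lex  "plan"
[2,4] PP  >  k=3
[0,4] S\N  >  k=2
[4,5] NP\S  lex  "saw"
[5,6] NP\(NP\S)  lex  "cat"
[4,6] NP  <  k=5
[6,7] (S\(S\N))\NP  lex  "near"
[4,7] S\(S\N)  <  k=6
[0,7] S  <  k=4

[0,7] S   <
  [0,4] S\N   >
    [0,2] (S\N)/PP   >
      [0,1] "quickly" : ((S\N)/PP)/NP
      [1,2] "this" : NP
    [2,4] PP   >
      [2,3] "dog" : PP/(PP\S)
      [3,4] "plan" : PP\S
  [4,7] S\(S\N)   <
    [4,6] NP   <
      [4,5] "saw" : NP\S
      [5,6] "cat" : NP\(NP\S)
    [6,7] "near" : (S\(S\N))\NP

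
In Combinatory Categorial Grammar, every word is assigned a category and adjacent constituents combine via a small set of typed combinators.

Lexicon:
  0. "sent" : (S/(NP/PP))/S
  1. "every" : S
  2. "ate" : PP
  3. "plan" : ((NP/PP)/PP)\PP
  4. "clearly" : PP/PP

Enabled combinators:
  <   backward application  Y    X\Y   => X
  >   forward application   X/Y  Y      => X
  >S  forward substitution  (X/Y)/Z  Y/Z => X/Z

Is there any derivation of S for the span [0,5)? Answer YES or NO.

YES

[0,5] S   >
  [0,2] S/(NP/PP)   >
    [0,1] "sent" : (S/(NP/PP))/S
    [1,2] "every" : S
  [2,5] NP/PP   >S
    [2,4] (NP/PP)/PP   <
      [2,3] "ate" : PP
      [3,4] "plan" : ((NP/PP)/PP)\PP
    [4,5] "clearly" : PP/PP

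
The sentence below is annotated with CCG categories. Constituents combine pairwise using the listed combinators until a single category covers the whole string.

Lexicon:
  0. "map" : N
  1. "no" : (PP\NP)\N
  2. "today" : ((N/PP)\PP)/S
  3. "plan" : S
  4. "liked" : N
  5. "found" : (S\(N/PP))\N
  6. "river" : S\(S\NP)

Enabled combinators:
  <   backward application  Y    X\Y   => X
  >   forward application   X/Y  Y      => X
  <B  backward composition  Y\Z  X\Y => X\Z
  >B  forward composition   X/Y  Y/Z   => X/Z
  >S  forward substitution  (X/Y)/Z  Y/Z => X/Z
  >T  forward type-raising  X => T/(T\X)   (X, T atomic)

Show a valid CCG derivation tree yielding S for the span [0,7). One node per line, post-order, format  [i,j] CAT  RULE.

[0,7] S   <
  [0,6] S\NP   <B
    [0,2] PP\NP   <
      [0,1] "map" : N
      [1,2] "no" : (PP\NP)\N
    [2,6] S\PP   <B
      [2,4] (N/PP)\PP   >
        [2,3] "today" : ((N/PP)\PP)/S
        [3,4] "plan" : S
      [4,6] S\(N/PP)   <
        [4,5] "liked" : N
        [5,6] "found" : (S\(N/PP))\N
  [6,7] "river" : S\(S\NP)

[0,1] N  lex  "map"
[1,2] (PP\NP)\N  lex  "no"
[0,2] PP\NP  <  k=1
[2,3] ((N/PP)\PP)/S  lex  "today"
[3,4] S  lex  "plan"
[2,4] (N/PP)\PP  >  k=3
[4,5] N  lex  "liked"
[5,6] (S\(N/PP))\N  lex  "found"
[4,6] S\(N/PP)  <  k=5
[2,6] S\PP  <B  k=4
[0,6] S\NP  <B  k=2
[6,7] S\(S\NP)  lex  "river"
[0,7] S  <  k=6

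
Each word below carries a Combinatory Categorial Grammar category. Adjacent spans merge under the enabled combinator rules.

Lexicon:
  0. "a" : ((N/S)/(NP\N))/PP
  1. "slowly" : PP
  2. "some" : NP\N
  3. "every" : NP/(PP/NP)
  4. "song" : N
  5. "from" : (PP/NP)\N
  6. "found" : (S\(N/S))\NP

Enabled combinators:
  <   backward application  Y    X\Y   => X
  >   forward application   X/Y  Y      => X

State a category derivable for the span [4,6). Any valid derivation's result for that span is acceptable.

PP/NP

[0,7] S   <
  [0,3] N/S   >
    [0,2] (N/S)/(NP\N)   >
      [0,1] "a" : ((N/S)/(NP\N))/PP
      [1,2] "slowly" : PP
    [2,3] "some" : NP\N
  [3,7] S\(N/S)   <
    [3,6] NP   >
      [3,4] "every" : NP/(PP/NP)
      [4,6] PP/NP   <
        [4,5] "song" : N
        [5,6] "from" : (PP/NP)\N
    [6,7] "found" : (S\(N/S))\NP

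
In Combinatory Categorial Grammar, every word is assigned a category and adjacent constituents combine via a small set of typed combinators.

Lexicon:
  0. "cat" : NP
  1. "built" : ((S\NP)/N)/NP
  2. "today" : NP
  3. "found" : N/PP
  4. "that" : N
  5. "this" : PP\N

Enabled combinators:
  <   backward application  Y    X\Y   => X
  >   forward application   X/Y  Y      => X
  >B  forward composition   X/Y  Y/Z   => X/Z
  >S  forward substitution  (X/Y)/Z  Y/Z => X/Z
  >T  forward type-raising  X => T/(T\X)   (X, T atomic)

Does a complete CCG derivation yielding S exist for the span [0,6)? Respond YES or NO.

[0,6] S   <
  [0,1] "cat" : NP
  [1,6] S\NP   >
    [1,3] (S\NP)/N   >
      [1,2] "built" : ((S\NP)/N)/NP
      [2,3] "today" : NP
    [3,6] N   >
      [3,4] "found" : N/PP
      [4,6] PP   <
        [4,5] "that" : N
        [5,6] "this" : PP\N

YES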